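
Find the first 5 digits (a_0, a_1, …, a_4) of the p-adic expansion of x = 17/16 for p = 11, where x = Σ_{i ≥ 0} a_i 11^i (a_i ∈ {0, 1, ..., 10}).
(a_0, …, a_4) = (10, 4, 3, 10, 8)

v_11(17/16) = 0 (numerator and denominator both coprime to 11), so x ∈ ℤ_11^×. Compute digits iteratively via a_i = x_i mod 11, x_{i+1} = (x_i − a_i)/11, with x_0 = x:
  x_0 = 17/16;  a_0 = 10;  x_1 = (x_0 − 10)/11 = -13/16
  x_1 = -13/16;  a_1 = 4;  x_2 = (x_1 − 4)/11 = -7/16
  x_2 = -7/16;  a_2 = 3;  x_3 = (x_2 − 3)/11 = -5/16
  x_3 = -5/16;  a_3 = 10;  x_4 = (x_3 − 10)/11 = -15/16
  x_4 = -15/16;  a_4 = 8;  x_5 = (x_4 − 8)/11 = -13/16
Digits: (10, 4, 3, 10, 8).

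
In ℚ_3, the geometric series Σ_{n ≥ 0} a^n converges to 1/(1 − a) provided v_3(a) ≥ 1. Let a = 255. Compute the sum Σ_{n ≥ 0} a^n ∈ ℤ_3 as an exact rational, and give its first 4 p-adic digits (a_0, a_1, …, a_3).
Σ a^n = 1/(1 − a) = -1/254;  first 4 digits = (1, 1, 2, 0)

v_3(a) = 1 ≥ 1, so the series converges in ℤ_3 to 1/(1 − a) = 1/(1 − 255) = -1/254. Expand this rational in ℤ_3: compute digits iteratively via d_i = x_i mod 3, x_{i+1} = (x_i − d_i)/3. The first 4 digits are (1, 1, 2, 0).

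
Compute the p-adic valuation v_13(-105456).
v_13(-105456) = 3

v_13(n) is the largest exponent k such that 13^k divides n. Factor out: -105456 = -13^3 · 48. (Sign doesn't affect v_p.) So v_13(-105456) = 3.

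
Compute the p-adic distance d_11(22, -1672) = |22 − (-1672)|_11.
d_11(22, -1672) = 1/121

Step 1 — x − y = 22 − (-1672) = 1694. Step 2 — v_11(1694) = 2 (factor: 1694 = (11^2 · 14); the sign does not affect v_p). Step 3 — |x − y|_11 = 11^{-2} = 1/121.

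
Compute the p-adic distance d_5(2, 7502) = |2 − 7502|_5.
d_5(2, 7502) = 1/625

Step 1 — x − y = 2 − 7502 = -7500. Step 2 — v_5(-7500) = 4 (factor: -7500 = −(5^4 · 12); the sign does not affect v_p). Step 3 — |x − y|_5 = 5^{-4} = 1/625.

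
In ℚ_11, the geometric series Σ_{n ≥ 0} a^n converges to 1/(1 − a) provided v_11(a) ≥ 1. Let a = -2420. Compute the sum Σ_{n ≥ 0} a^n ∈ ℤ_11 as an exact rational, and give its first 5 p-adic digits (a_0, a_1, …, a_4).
Σ a^n = 1/(1 − a) = 1/2421;  first 5 digits = (1, 0, 2, 9, 3)

v_11(a) = 2 ≥ 1, so the series converges in ℤ_11 to 1/(1 − a) = 1/(1 − (-2420)) = 1/2421. Expand this rational in ℤ_11: compute digits iteratively via d_i = x_i mod 11, x_{i+1} = (x_i − d_i)/11. The first 5 digits are (1, 0, 2, 9, 3).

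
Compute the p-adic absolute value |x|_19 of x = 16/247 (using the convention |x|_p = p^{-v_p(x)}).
|16/247|_19 = 19

Step 1 — compute v_19(x) by factoring powers of 19 out of the numerator and denominator: v_19(16/247) = -1. Step 2 — apply |x|_p = p^{-v_p(x)} = 19^{1} = 19.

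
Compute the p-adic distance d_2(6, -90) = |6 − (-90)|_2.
d_2(6, -90) = 1/32

Step 1 — x − y = 6 − (-90) = 96. Step 2 — v_2(96) = 5 (factor: 96 = (2^5 · 3); the sign does not affect v_p). Step 3 — |x − y|_2 = 2^{-5} = 1/32.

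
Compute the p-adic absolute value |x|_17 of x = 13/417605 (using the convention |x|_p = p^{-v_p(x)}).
|13/417605|_17 = 83521

Step 1 — compute v_17(x) by factoring powers of 17 out of the numerator and denominator: v_17(13/417605) = -4. Step 2 — apply |x|_p = p^{-v_p(x)} = 17^{4} = 83521.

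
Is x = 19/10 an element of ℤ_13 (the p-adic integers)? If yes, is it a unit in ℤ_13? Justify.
x ∈ ℤ_13^× (unit); v_13(x) = 0

ℤ_13 = {x ∈ ℚ_13 : v_13(x) ≥ 0} and ℤ_13^× = {x ∈ ℤ_13 : v_13(x) = 0}. Here v_13(19/10) = v_13(num) − v_13(den) = 0; compare against these criteria.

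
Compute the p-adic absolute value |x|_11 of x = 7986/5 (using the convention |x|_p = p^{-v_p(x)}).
|7986/5|_11 = 1/1331

Step 1 — compute v_11(x) by factoring powers of 11 out of the numerator and denominator: v_11(7986/5) = 3. Step 2 — apply |x|_p = p^{-v_p(x)} = 11^{-3} = 1/1331.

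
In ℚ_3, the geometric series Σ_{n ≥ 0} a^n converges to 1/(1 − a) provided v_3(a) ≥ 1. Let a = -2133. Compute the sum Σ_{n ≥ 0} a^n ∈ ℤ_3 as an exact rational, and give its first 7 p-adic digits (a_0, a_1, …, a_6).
Σ a^n = 1/(1 − a) = 1/2134;  first 7 digits = (1, 0, 0, 2, 0, 0, 1)

v_3(a) = 3 ≥ 1, so the series converges in ℤ_3 to 1/(1 − a) = 1/(1 − (-2133)) = 1/2134. Expand this rational in ℤ_3: compute digits iteratively via d_i = x_i mod 3, x_{i+1} = (x_i − d_i)/3. The first 7 digits are (1, 0, 0, 2, 0, 0, 1).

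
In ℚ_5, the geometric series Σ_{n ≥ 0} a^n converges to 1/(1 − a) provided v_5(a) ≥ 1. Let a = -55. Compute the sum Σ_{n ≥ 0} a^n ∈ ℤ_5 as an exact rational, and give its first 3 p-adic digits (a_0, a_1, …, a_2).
Σ a^n = 1/(1 − a) = 1/56;  first 3 digits = (1, 4, 3)

v_5(a) = 1 ≥ 1, so the series converges in ℤ_5 to 1/(1 − a) = 1/(1 − (-55)) = 1/56. Expand this rational in ℤ_5: compute digits iteratively via d_i = x_i mod 5, x_{i+1} = (x_i − d_i)/5. The first 3 digits are (1, 4, 3).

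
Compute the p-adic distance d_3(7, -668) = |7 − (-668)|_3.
d_3(7, -668) = 1/27

Step 1 — x − y = 7 − (-668) = 675. Step 2 — v_3(675) = 3 (factor: 675 = (3^3 · 25); the sign does not affect v_p). Step 3 — |x − y|_3 = 3^{-3} = 1/27.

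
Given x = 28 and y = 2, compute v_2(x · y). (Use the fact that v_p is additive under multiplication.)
v_2(56) = 3

v_p(x) = 2 (factor: 28 = 2^2 · 7); v_p(y) = 1 (factor: 2 = 2^1 · 1). Additivity: v_p(xy) = v_p(x) + v_p(y) = 2 + 1 = 3. (Direct check: xy = 56 = 2^3 · (7).)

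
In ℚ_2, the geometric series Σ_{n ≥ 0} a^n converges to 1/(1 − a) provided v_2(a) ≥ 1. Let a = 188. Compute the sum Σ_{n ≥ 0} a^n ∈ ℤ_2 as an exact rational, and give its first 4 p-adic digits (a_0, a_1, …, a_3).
Σ a^n = 1/(1 − a) = -1/187;  first 4 digits = (1, 0, 1, 1)

v_2(a) = 2 ≥ 1, so the series converges in ℤ_2 to 1/(1 − a) = 1/(1 − 188) = -1/187. Expand this rational in ℤ_2: compute digits iteratively via d_i = x_i mod 2, x_{i+1} = (x_i − d_i)/2. The first 4 digits are (1, 0, 1, 1).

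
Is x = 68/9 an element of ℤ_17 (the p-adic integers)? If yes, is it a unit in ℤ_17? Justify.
x ∈ ℤ_17 but not a unit; v_17(x) = 1 > 0

ℤ_17 = {x ∈ ℚ_17 : v_17(x) ≥ 0} and ℤ_17^× = {x ∈ ℤ_17 : v_17(x) = 0}. Here v_17(68/9) = v_17(num) − v_17(den) = 1; compare against these criteria.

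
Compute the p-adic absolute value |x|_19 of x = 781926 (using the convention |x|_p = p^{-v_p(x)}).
|781926|_19 = 1/130321

Step 1 — compute v_19(x) by factoring powers of 19 out of the numerator and denominator: v_19(781926) = 4. Step 2 — apply |x|_p = p^{-v_p(x)} = 19^{-4} = 1/130321.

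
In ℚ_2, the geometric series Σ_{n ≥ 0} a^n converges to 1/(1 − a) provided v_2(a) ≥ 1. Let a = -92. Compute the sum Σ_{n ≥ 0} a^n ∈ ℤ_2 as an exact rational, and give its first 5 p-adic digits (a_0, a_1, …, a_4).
Σ a^n = 1/(1 − a) = 1/93;  first 5 digits = (1, 0, 1, 0, 1)

v_2(a) = 2 ≥ 1, so the series converges in ℤ_2 to 1/(1 − a) = 1/(1 − (-92)) = 1/93. Expand this rational in ℤ_2: compute digits iteratively via d_i = x_i mod 2, x_{i+1} = (x_i − d_i)/2. The first 5 digits are (1, 0, 1, 0, 1).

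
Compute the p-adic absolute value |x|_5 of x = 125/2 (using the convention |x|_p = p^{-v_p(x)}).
|125/2|_5 = 1/125

Step 1 — compute v_5(x) by factoring powers of 5 out of the numerator and denominator: v_5(125/2) = 3. Step 2 — apply |x|_p = p^{-v_p(x)} = 5^{-3} = 1/125.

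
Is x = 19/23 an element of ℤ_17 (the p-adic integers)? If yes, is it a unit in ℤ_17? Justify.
x ∈ ℤ_17^× (unit); v_17(x) = 0

ℤ_17 = {x ∈ ℚ_17 : v_17(x) ≥ 0} and ℤ_17^× = {x ∈ ℤ_17 : v_17(x) = 0}. Here v_17(19/23) = v_17(num) − v_17(den) = 0; compare against these criteria.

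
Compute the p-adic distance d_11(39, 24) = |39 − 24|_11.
d_11(39, 24) = 1

Step 1 — x − y = 39 − 24 = 15. Step 2 — v_11(15) = 0 (factor: 15 = (11^0 · 15); the sign does not affect v_p). Step 3 — |x − y|_11 = 11^{0} = 1.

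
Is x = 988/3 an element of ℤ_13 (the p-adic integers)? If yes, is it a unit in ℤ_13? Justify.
x ∈ ℤ_13 but not a unit; v_13(x) = 1 > 0

ℤ_13 = {x ∈ ℚ_13 : v_13(x) ≥ 0} and ℤ_13^× = {x ∈ ℤ_13 : v_13(x) = 0}. Here v_13(988/3) = v_13(num) − v_13(den) = 1; compare against these criteria.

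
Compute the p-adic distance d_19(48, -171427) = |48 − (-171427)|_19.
d_19(48, -171427) = 1/6859

Step 1 — x − y = 48 − (-171427) = 171475. Step 2 — v_19(171475) = 3 (factor: 171475 = (19^3 · 25); the sign does not affect v_p). Step 3 — |x − y|_19 = 19^{-3} = 1/6859.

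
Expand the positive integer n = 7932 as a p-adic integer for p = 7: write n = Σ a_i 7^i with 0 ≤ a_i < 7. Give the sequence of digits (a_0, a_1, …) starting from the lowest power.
(a_0, a_1, …) = (1, 6, 0, 2, 3)

Repeated division by 7 gives the digits low-to-high: 7932 = 1 + 6·7^1 + 2·7^3 + 3·7^4. Digit sequence: (1, 6, 0, 2, 3).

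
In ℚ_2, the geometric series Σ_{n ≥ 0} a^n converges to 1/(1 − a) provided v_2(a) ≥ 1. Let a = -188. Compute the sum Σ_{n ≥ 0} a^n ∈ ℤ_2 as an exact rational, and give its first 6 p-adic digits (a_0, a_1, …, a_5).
Σ a^n = 1/(1 − a) = 1/189;  first 6 digits = (1, 0, 1, 0, 1, 0)

v_2(a) = 2 ≥ 1, so the series converges in ℤ_2 to 1/(1 − a) = 1/(1 − (-188)) = 1/189. Expand this rational in ℤ_2: compute digits iteratively via d_i = x_i mod 2, x_{i+1} = (x_i − d_i)/2. The first 6 digits are (1, 0, 1, 0, 1, 0).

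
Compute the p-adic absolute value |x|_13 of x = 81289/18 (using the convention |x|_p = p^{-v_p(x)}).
|81289/18|_13 = 1/2197

Step 1 — compute v_13(x) by factoring powers of 13 out of the numerator and denominator: v_13(81289/18) = 3. Step 2 — apply |x|_p = p^{-v_p(x)} = 13^{-3} = 1/2197.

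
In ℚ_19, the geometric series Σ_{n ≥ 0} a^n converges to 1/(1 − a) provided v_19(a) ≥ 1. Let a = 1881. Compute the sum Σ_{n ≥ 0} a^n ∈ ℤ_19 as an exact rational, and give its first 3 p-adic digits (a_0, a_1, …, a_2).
Σ a^n = 1/(1 − a) = -1/1880;  first 3 digits = (1, 4, 2)

v_19(a) = 1 ≥ 1, so the series converges in ℤ_19 to 1/(1 − a) = 1/(1 − 1881) = -1/1880. Expand this rational in ℤ_19: compute digits iteratively via d_i = x_i mod 19, x_{i+1} = (x_i − d_i)/19. The first 3 digits are (1, 4, 2).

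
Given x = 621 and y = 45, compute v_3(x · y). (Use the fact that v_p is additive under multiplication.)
v_3(27945) = 5

v_p(x) = 3 (factor: 621 = 3^3 · 23); v_p(y) = 2 (factor: 45 = 3^2 · 5). Additivity: v_p(xy) = v_p(x) + v_p(y) = 3 + 2 = 5. (Direct check: xy = 27945 = 3^5 · (115).)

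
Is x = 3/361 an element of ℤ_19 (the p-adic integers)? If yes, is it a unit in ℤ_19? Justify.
x ∉ ℤ_19 (v_19(x) = -2 < 0)

ℤ_19 = {x ∈ ℚ_19 : v_19(x) ≥ 0} and ℤ_19^× = {x ∈ ℤ_19 : v_19(x) = 0}. Here v_19(3/361) = v_19(num) − v_19(den) = -2; compare against these criteria.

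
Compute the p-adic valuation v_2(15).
v_2(15) = 0

v_2(n) is the largest exponent k such that 2^k divides n. Factor out: 15 = 2^0 · 15. (Sign doesn't affect v_p.) So v_2(15) = 0.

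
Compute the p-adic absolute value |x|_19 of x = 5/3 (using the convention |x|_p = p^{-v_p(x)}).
|5/3|_19 = 1

Step 1 — compute v_19(x) by factoring powers of 19 out of the numerator and denominator: v_19(5/3) = 0. Step 2 — apply |x|_p = p^{-v_p(x)} = 19^{0} = 1.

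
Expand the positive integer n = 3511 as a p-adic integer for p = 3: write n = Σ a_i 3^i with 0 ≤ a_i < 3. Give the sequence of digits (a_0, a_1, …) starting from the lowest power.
(a_0, a_1, …) = (1, 0, 0, 1, 1, 2, 1, 1)

Repeated division by 3 gives the digits low-to-high: 3511 = 1 + 1·3^3 + 1·3^4 + 2·3^5 + 1·3^6 + 1·3^7. Digit sequence: (1, 0, 0, 1, 1, 2, 1, 1).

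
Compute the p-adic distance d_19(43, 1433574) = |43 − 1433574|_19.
d_19(43, 1433574) = 1/130321

Step 1 — x − y = 43 − 1433574 = -1433531. Step 2 — v_19(-1433531) = 4 (factor: -1433531 = −(19^4 · 11); the sign does not affect v_p). Step 3 — |x − y|_19 = 19^{-4} = 1/130321.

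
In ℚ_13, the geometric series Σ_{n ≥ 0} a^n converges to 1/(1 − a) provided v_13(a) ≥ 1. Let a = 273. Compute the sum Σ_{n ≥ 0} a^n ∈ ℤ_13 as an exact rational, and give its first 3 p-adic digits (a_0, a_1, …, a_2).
Σ a^n = 1/(1 − a) = -1/272;  first 3 digits = (1, 8, 0)

v_13(a) = 1 ≥ 1, so the series converges in ℤ_13 to 1/(1 − a) = 1/(1 − 273) = -1/272. Expand this rational in ℤ_13: compute digits iteratively via d_i = x_i mod 13, x_{i+1} = (x_i − d_i)/13. The first 3 digits are (1, 8, 0).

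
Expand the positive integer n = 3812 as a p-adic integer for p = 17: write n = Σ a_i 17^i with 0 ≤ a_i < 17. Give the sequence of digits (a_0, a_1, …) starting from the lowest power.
(a_0, a_1, …) = (4, 3, 13)

Repeated division by 17 gives the digits low-to-high: 3812 = 4 + 3·17^1 + 13·17^2. Digit sequence: (4, 3, 13).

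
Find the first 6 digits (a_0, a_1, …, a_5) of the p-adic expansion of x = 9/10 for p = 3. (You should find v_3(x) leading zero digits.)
(a_0, …, a_5) = (0, 0, 1, 0, 2, 2)

v_3(9/10) = 2, so a_0 = ... = a_1 = 0. Factor out: x = 3^2 · u with u = 1/10 a unit in ℤ_3. Expand u iteratively via a_{v+i} = u_i mod 3, u_{i+1} = (u_i − a_{v+i})/3:
  u_0 = 1/10;  a_2 = 1;  u_1 = (u_0 − 1)/3 = -3/10
  u_1 = -3/10;  a_3 = 0;  u_2 = (u_1 − 0)/3 = -1/10
  u_2 = -1/10;  a_4 = 2;  u_3 = (u_2 − 2)/3 = -7/10
  u_3 = -7/10;  a_5 = 2;  u_4 = (u_3 − 2)/3 = -9/10
Digits: (0, 0, 1, 0, 2, 2).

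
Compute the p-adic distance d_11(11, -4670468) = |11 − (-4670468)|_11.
d_11(11, -4670468) = 1/161051

Step 1 — x − y = 11 − (-4670468) = 4670479. Step 2 — v_11(4670479) = 5 (factor: 4670479 = (11^5 · 29); the sign does not affect v_p). Step 3 — |x − y|_11 = 11^{-5} = 1/161051.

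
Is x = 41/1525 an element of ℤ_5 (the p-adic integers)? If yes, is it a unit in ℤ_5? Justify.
x ∉ ℤ_5 (v_5(x) = -2 < 0)

ℤ_5 = {x ∈ ℚ_5 : v_5(x) ≥ 0} and ℤ_5^× = {x ∈ ℤ_5 : v_5(x) = 0}. Here v_5(41/1525) = v_5(num) − v_5(den) = -2; compare against these criteria.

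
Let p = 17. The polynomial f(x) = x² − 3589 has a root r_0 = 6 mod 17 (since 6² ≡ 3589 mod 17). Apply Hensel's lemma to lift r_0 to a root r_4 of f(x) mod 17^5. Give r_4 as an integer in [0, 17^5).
r_4 = 1100790 (mod 1419857)

Hensel's recurrence: r_{i+1} = r_i − f(r_i)·(f′(r_i))^{-1} mod 17^{i+2}, with f′(x) = 2x. Iterate:
  r_0 = 6 (mod 17)
  r_1 = 278 (mod 289)
  r_2 = 278 (mod 4913)
  r_3 = 15017 (mod 83521)
  r_4 = 1100790 (mod 1419857)
Final: r_4 = 1100790, and one checks f(r_4) ≡ 0 mod 17^5.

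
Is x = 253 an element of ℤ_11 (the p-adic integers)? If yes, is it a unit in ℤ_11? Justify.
x ∈ ℤ_11 but not a unit; v_11(x) = 1 > 0

ℤ_11 = {x ∈ ℚ_11 : v_11(x) ≥ 0} and ℤ_11^× = {x ∈ ℤ_11 : v_11(x) = 0}. Here v_11(253) = v_11(num) − v_11(den) = 1; compare against these criteria.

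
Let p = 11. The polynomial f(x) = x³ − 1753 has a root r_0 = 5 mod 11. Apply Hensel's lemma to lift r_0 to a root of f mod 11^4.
r_3 = 12622 (mod 14641)

Hensel: r_{i+1} = r_i − f(r_i)/f′(r_i) mod 11^{i+2}, where f′(x) = 3x². Iterate:
  r_0 = 5 (mod 11)
  r_1 = 38 (mod 121)
  r_2 = 643 (mod 1331)
  r_3 = 12622 (mod 14641)
Final: r = 12622 with f(r) ≡ 0 mod 11^4.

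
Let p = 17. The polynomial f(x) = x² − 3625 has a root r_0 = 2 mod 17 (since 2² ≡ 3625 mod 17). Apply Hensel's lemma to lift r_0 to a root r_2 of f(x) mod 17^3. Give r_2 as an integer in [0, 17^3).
r_2 = 4303 (mod 4913)

Hensel's recurrence: r_{i+1} = r_i − f(r_i)·(f′(r_i))^{-1} mod 17^{i+2}, with f′(x) = 2x. Iterate:
  r_0 = 2 (mod 17)
  r_1 = 257 (mod 289)
  r_2 = 4303 (mod 4913)
Final: r_2 = 4303, and one checks f(r_2) ≡ 0 mod 17^3.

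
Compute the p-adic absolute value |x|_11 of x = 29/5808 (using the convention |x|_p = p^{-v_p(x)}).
|29/5808|_11 = 121

Step 1 — compute v_11(x) by factoring powers of 11 out of the numerator and denominator: v_11(29/5808) = -2. Step 2 — apply |x|_p = p^{-v_p(x)} = 11^{2} = 121.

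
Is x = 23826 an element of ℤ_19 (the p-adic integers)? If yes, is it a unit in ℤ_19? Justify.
x ∈ ℤ_19 but not a unit; v_19(x) = 2 > 0

ℤ_19 = {x ∈ ℚ_19 : v_19(x) ≥ 0} and ℤ_19^× = {x ∈ ℤ_19 : v_19(x) = 0}. Here v_19(23826) = v_19(num) − v_19(den) = 2; compare against these criteria.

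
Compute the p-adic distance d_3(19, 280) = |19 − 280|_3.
d_3(19, 280) = 1/9

Step 1 — x − y = 19 − 280 = -261. Step 2 — v_3(-261) = 2 (factor: -261 = −(3^2 · 29); the sign does not affect v_p). Step 3 — |x − y|_3 = 3^{-2} = 1/9.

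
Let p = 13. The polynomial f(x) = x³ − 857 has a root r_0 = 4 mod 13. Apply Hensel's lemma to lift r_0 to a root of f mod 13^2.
r_1 = 17 (mod 169)

Hensel: r_{i+1} = r_i − f(r_i)/f′(r_i) mod 13^{i+2}, where f′(x) = 3x². Iterate:
  r_0 = 4 (mod 13)
  r_1 = 17 (mod 169)
Final: r = 17 with f(r) ≡ 0 mod 13^2.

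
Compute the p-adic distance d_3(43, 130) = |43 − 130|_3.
d_3(43, 130) = 1/3

Step 1 — x − y = 43 − 130 = -87. Step 2 — v_3(-87) = 1 (factor: -87 = −(3^1 · 29); the sign does not affect v_p). Step 3 — |x − y|_3 = 3^{-1} = 1/3.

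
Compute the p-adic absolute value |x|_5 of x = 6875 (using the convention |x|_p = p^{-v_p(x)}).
|6875|_5 = 1/625

Step 1 — compute v_5(x) by factoring powers of 5 out of the numerator and denominator: v_5(6875) = 4. Step 2 — apply |x|_p = p^{-v_p(x)} = 5^{-4} = 1/625.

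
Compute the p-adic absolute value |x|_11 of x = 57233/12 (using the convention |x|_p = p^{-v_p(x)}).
|57233/12|_11 = 1/1331

Step 1 — compute v_11(x) by factoring powers of 11 out of the numerator and denominator: v_11(57233/12) = 3. Step 2 — apply |x|_p = p^{-v_p(x)} = 11^{-3} = 1/1331.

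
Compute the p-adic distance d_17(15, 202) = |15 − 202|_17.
d_17(15, 202) = 1/17

Step 1 — x − y = 15 − 202 = -187. Step 2 — v_17(-187) = 1 (factor: -187 = −(17^1 · 11); the sign does not affect v_p). Step 3 — |x − y|_17 = 17^{-1} = 1/17.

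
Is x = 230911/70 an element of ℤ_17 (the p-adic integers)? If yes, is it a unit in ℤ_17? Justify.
x ∈ ℤ_17 but not a unit; v_17(x) = 3 > 0

ℤ_17 = {x ∈ ℚ_17 : v_17(x) ≥ 0} and ℤ_17^× = {x ∈ ℤ_17 : v_17(x) = 0}. Here v_17(230911/70) = v_17(num) − v_17(den) = 3; compare against these criteria.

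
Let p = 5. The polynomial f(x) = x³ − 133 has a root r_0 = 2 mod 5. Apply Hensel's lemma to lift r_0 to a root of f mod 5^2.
r_1 = 2 (mod 25)

Hensel: r_{i+1} = r_i − f(r_i)/f′(r_i) mod 5^{i+2}, where f′(x) = 3x². Iterate:
  r_0 = 2 (mod 5)
  r_1 = 2 (mod 25)
Final: r = 2 with f(r) ≡ 0 mod 5^2.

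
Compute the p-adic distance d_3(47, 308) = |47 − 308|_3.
d_3(47, 308) = 1/9

Step 1 — x − y = 47 − 308 = -261. Step 2 — v_3(-261) = 2 (factor: -261 = −(3^2 · 29); the sign does not affect v_p). Step 3 — |x − y|_3 = 3^{-2} = 1/9.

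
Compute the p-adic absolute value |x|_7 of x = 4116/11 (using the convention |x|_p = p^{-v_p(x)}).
|4116/11|_7 = 1/343

Step 1 — compute v_7(x) by factoring powers of 7 out of the numerator and denominator: v_7(4116/11) = 3. Step 2 — apply |x|_p = p^{-v_p(x)} = 7^{-3} = 1/343.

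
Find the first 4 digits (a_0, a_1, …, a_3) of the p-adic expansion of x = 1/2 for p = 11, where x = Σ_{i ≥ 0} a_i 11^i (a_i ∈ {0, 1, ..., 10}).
(a_0, …, a_3) = (6, 5, 5, 5)

v_11(1/2) = 0 (numerator and denominator both coprime to 11), so x ∈ ℤ_11^×. Compute digits iteratively via a_i = x_i mod 11, x_{i+1} = (x_i − a_i)/11, with x_0 = x:
  x_0 = 1/2;  a_0 = 6;  x_1 = (x_0 − 6)/11 = -1/2
  x_1 = -1/2;  a_1 = 5;  x_2 = (x_1 − 5)/11 = -1/2
  x_2 = -1/2;  a_2 = 5;  x_3 = (x_2 − 5)/11 = -1/2
  x_3 = -1/2;  a_3 = 5;  x_4 = (x_3 − 5)/11 = -1/2
Digits: (6, 5, 5, 5).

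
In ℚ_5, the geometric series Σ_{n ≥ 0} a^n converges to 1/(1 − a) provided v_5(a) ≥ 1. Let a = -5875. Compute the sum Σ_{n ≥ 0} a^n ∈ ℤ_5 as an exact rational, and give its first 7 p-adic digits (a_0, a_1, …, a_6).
Σ a^n = 1/(1 − a) = 1/5876;  first 7 digits = (1, 0, 0, 3, 0, 3, 3)

v_5(a) = 3 ≥ 1, so the series converges in ℤ_5 to 1/(1 − a) = 1/(1 − (-5875)) = 1/5876. Expand this rational in ℤ_5: compute digits iteratively via d_i = x_i mod 5, x_{i+1} = (x_i − d_i)/5. The first 7 digits are (1, 0, 0, 3, 0, 3, 3).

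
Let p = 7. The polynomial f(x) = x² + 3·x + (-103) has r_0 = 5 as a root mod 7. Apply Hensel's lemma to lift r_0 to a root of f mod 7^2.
r_1 = 40 (mod 49)

Hensel: r_{i+1} = r_i − f(r_i)·(f′(r_i))^{-1} mod 7^{i+2}, f′(x) = 2x + 3. Iterate:
  r_0 = 5 (mod 7)
  r_1 = 40 (mod 49)
Final: r = 40 satisfies f(r) ≡ 0 mod 7^2.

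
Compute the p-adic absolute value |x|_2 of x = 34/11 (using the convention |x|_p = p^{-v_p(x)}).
|34/11|_2 = 1/2

Step 1 — compute v_2(x) by factoring powers of 2 out of the numerator and denominator: v_2(34/11) = 1. Step 2 — apply |x|_p = p^{-v_p(x)} = 2^{-1} = 1/2.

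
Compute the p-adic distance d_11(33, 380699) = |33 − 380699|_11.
d_11(33, 380699) = 1/14641

Step 1 — x − y = 33 − 380699 = -380666. Step 2 — v_11(-380666) = 4 (factor: -380666 = −(11^4 · 26); the sign does not affect v_p). Step 3 — |x − y|_11 = 11^{-4} = 1/14641.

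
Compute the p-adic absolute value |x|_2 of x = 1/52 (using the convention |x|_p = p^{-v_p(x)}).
|1/52|_2 = 4

Step 1 — compute v_2(x) by factoring powers of 2 out of the numerator and denominator: v_2(1/52) = -2. Step 2 — apply |x|_p = p^{-v_p(x)} = 2^{2} = 4.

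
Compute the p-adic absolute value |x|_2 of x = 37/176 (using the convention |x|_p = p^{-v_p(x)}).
|37/176|_2 = 16

Step 1 — compute v_2(x) by factoring powers of 2 out of the numerator and denominator: v_2(37/176) = -4. Step 2 — apply |x|_p = p^{-v_p(x)} = 2^{4} = 16.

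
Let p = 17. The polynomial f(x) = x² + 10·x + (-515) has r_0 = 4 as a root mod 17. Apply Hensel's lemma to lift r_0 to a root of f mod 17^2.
r_1 = 174 (mod 289)

Hensel: r_{i+1} = r_i − f(r_i)·(f′(r_i))^{-1} mod 17^{i+2}, f′(x) = 2x + 10. Iterate:
  r_0 = 4 (mod 17)
  r_1 = 174 (mod 289)
Final: r = 174 satisfies f(r) ≡ 0 mod 17^2.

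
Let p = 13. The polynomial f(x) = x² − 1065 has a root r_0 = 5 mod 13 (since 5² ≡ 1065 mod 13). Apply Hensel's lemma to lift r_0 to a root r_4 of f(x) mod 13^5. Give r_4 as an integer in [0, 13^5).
r_4 = 253440 (mod 371293)

Hensel's recurrence: r_{i+1} = r_i − f(r_i)·(f′(r_i))^{-1} mod 13^{i+2}, with f′(x) = 2x. Iterate:
  r_0 = 5 (mod 13)
  r_1 = 109 (mod 169)
  r_2 = 785 (mod 2197)
  r_3 = 24952 (mod 28561)
  r_4 = 253440 (mod 371293)
Final: r_4 = 253440, and one checks f(r_4) ≡ 0 mod 13^5.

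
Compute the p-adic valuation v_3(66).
v_3(66) = 1

v_3(n) is the largest exponent k such that 3^k divides n. Factor out: 66 = 3^1 · 22. (Sign doesn't affect v_p.) So v_3(66) = 1.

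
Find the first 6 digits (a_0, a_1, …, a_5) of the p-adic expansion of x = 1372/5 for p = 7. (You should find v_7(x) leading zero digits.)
(a_0, …, a_5) = (0, 0, 0, 5, 5, 2)

v_7(1372/5) = 3, so a_0 = ... = a_2 = 0. Factor out: x = 7^3 · u with u = 4/5 a unit in ℤ_7. Expand u iteratively via a_{v+i} = u_i mod 7, u_{i+1} = (u_i − a_{v+i})/7:
  u_0 = 4/5;  a_3 = 5;  u_1 = (u_0 − 5)/7 = -3/5
  u_1 = -3/5;  a_4 = 5;  u_2 = (u_1 − 5)/7 = -4/5
  u_2 = -4/5;  a_5 = 2;  u_3 = (u_2 − 2)/7 = -2/5
Digits: (0, 0, 0, 5, 5, 2).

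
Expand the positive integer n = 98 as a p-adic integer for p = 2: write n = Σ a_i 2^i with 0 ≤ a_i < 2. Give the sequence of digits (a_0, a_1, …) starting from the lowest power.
(a_0, a_1, …) = (0, 1, 0, 0, 0, 1, 1)

Repeated division by 2 gives the digits low-to-high: 98 = 1·2^1 + 1·2^5 + 1·2^6. Digit sequence: (0, 1, 0, 0, 0, 1, 1).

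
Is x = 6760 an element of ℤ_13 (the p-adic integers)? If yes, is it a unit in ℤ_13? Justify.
x ∈ ℤ_13 but not a unit; v_13(x) = 2 > 0

ℤ_13 = {x ∈ ℚ_13 : v_13(x) ≥ 0} and ℤ_13^× = {x ∈ ℤ_13 : v_13(x) = 0}. Here v_13(6760) = v_13(num) − v_13(den) = 2; compare against these criteria.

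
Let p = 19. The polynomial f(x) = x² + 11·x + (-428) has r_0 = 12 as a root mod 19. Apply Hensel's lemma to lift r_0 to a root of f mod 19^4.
r_3 = 66987 (mod 130321)

Hensel: r_{i+1} = r_i − f(r_i)·(f′(r_i))^{-1} mod 19^{i+2}, f′(x) = 2x + 11. Iterate:
  r_0 = 12 (mod 19)
  r_1 = 202 (mod 361)
  r_2 = 5256 (mod 6859)
  r_3 = 66987 (mod 130321)
Final: r = 66987 satisfies f(r) ≡ 0 mod 19^4.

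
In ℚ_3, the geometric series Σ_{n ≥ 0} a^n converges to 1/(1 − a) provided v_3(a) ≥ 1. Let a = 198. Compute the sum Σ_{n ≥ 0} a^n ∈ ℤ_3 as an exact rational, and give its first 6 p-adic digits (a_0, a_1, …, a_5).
Σ a^n = 1/(1 − a) = -1/197;  first 6 digits = (1, 0, 1, 1, 0, 0)

v_3(a) = 2 ≥ 1, so the series converges in ℤ_3 to 1/(1 − a) = 1/(1 − 198) = -1/197. Expand this rational in ℤ_3: compute digits iteratively via d_i = x_i mod 3, x_{i+1} = (x_i − d_i)/3. The first 6 digits are (1, 0, 1, 1, 0, 0).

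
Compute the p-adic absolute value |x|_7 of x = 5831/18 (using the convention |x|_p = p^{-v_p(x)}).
|5831/18|_7 = 1/343

Step 1 — compute v_7(x) by factoring powers of 7 out of the numerator and denominator: v_7(5831/18) = 3. Step 2 — apply |x|_p = p^{-v_p(x)} = 7^{-3} = 1/343.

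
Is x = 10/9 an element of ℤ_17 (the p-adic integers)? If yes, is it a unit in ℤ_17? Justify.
x ∈ ℤ_17^× (unit); v_17(x) = 0

ℤ_17 = {x ∈ ℚ_17 : v_17(x) ≥ 0} and ℤ_17^× = {x ∈ ℤ_17 : v_17(x) = 0}. Here v_17(10/9) = v_17(num) − v_17(den) = 0; compare against these criteria.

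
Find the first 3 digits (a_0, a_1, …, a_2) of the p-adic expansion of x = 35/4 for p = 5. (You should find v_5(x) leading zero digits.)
(a_0, …, a_2) = (0, 3, 1)

v_5(35/4) = 1, so a_0 = ... = a_0 = 0. Factor out: x = 5^1 · u with u = 7/4 a unit in ℤ_5. Expand u iteratively via a_{v+i} = u_i mod 5, u_{i+1} = (u_i − a_{v+i})/5:
  u_0 = 7/4;  a_1 = 3;  u_1 = (u_0 − 3)/5 = -1/4
  u_1 = -1/4;  a_2 = 1;  u_2 = (u_1 − 1)/5 = -1/4
Digits: (0, 3, 1).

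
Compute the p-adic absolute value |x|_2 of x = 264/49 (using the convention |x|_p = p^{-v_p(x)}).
|264/49|_2 = 1/8

Step 1 — compute v_2(x) by factoring powers of 2 out of the numerator and denominator: v_2(264/49) = 3. Step 2 — apply |x|_p = p^{-v_p(x)} = 2^{-3} = 1/8.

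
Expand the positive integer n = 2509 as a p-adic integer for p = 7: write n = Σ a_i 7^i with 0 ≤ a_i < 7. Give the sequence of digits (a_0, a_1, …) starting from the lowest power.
(a_0, a_1, …) = (3, 1, 2, 0, 1)

Repeated division by 7 gives the digits low-to-high: 2509 = 3 + 1·7^1 + 2·7^2 + 1·7^4. Digit sequence: (3, 1, 2, 0, 1).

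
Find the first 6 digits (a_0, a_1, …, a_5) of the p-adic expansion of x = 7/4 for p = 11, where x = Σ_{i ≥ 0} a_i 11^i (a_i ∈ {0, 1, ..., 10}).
(a_0, …, a_5) = (10, 2, 8, 2, 8, 2)

v_11(7/4) = 0 (numerator and denominator both coprime to 11), so x ∈ ℤ_11^×. Compute digits iteratively via a_i = x_i mod 11, x_{i+1} = (x_i − a_i)/11, with x_0 = x:
  x_0 = 7/4;  a_0 = 10;  x_1 = (x_0 − 10)/11 = -3/4
  x_1 = -3/4;  a_1 = 2;  x_2 = (x_1 − 2)/11 = -1/4
  x_2 = -1/4;  a_2 = 8;  x_3 = (x_2 − 8)/11 = -3/4
  x_3 = -3/4;  a_3 = 2;  x_4 = (x_3 − 2)/11 = -1/4
  x_4 = -1/4;  a_4 = 8;  x_5 = (x_4 − 8)/11 = -3/4
  x_5 = -3/4;  a_5 = 2;  x_6 = (x_5 − 2)/11 = -1/4
Digits: (10, 2, 8, 2, 8, 2).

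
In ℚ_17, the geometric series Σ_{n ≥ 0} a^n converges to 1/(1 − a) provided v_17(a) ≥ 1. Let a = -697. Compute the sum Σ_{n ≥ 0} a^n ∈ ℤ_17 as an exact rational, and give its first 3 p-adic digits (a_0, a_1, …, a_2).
Σ a^n = 1/(1 − a) = 1/698;  first 3 digits = (1, 10, 12)

v_17(a) = 1 ≥ 1, so the series converges in ℤ_17 to 1/(1 − a) = 1/(1 − (-697)) = 1/698. Expand this rational in ℤ_17: compute digits iteratively via d_i = x_i mod 17, x_{i+1} = (x_i − d_i)/17. The first 3 digits are (1, 10, 12).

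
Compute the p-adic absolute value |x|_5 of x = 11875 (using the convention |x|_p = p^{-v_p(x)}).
|11875|_5 = 1/625

Step 1 — compute v_5(x) by factoring powers of 5 out of the numerator and denominator: v_5(11875) = 4. Step 2 — apply |x|_p = p^{-v_p(x)} = 5^{-4} = 1/625.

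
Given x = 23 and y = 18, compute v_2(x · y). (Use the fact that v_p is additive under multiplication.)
v_2(414) = 1

v_p(x) = 0 (factor: 23 = 2^0 · 23); v_p(y) = 1 (factor: 18 = 2^1 · 9). Additivity: v_p(xy) = v_p(x) + v_p(y) = 0 + 1 = 1. (Direct check: xy = 414 = 2^1 · (207).)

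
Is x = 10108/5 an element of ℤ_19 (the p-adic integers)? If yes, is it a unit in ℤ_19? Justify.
x ∈ ℤ_19 but not a unit; v_19(x) = 2 > 0

ℤ_19 = {x ∈ ℚ_19 : v_19(x) ≥ 0} and ℤ_19^× = {x ∈ ℤ_19 : v_19(x) = 0}. Here v_19(10108/5) = v_19(num) − v_19(den) = 2; compare against these criteria.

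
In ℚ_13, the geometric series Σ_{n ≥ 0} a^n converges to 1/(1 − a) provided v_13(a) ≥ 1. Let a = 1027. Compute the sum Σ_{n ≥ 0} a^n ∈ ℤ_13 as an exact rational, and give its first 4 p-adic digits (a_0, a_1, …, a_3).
Σ a^n = 1/(1 − a) = -1/1026;  first 4 digits = (1, 1, 7, 0)

v_13(a) = 1 ≥ 1, so the series converges in ℤ_13 to 1/(1 − a) = 1/(1 − 1027) = -1/1026. Expand this rational in ℤ_13: compute digits iteratively via d_i = x_i mod 13, x_{i+1} = (x_i − d_i)/13. The first 4 digits are (1, 1, 7, 0).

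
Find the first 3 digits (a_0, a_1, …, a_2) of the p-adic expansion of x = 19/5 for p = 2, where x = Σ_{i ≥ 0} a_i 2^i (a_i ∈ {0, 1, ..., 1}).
(a_0, …, a_2) = (1, 1, 1)

v_2(19/5) = 0 (numerator and denominator both coprime to 2), so x ∈ ℤ_2^×. Compute digits iteratively via a_i = x_i mod 2, x_{i+1} = (x_i − a_i)/2, with x_0 = x:
  x_0 = 19/5;  a_0 = 1;  x_1 = (x_0 − 1)/2 = 7/5
  x_1 = 7/5;  a_1 = 1;  x_2 = (x_1 − 1)/2 = 1/5
  x_2 = 1/5;  a_2 = 1;  x_3 = (x_2 − 1)/2 = -2/5
Digits: (1, 1, 1).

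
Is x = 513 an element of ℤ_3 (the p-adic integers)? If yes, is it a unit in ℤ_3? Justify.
x ∈ ℤ_3 but not a unit; v_3(x) = 3 > 0

ℤ_3 = {x ∈ ℚ_3 : v_3(x) ≥ 0} and ℤ_3^× = {x ∈ ℤ_3 : v_3(x) = 0}. Here v_3(513) = v_3(num) − v_3(den) = 3; compare against these criteria.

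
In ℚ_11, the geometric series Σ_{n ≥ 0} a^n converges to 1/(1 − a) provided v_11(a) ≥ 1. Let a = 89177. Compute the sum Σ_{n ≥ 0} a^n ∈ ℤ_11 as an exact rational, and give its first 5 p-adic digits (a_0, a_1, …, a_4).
Σ a^n = 1/(1 − a) = -1/89176;  first 5 digits = (1, 0, 0, 1, 6)

v_11(a) = 3 ≥ 1, so the series converges in ℤ_11 to 1/(1 − a) = 1/(1 − 89177) = -1/89176. Expand this rational in ℤ_11: compute digits iteratively via d_i = x_i mod 11, x_{i+1} = (x_i − d_i)/11. The first 5 digits are (1, 0, 0, 1, 6).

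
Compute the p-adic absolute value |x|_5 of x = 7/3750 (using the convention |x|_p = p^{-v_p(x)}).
|7/3750|_5 = 625

Step 1 — compute v_5(x) by factoring powers of 5 out of the numerator and denominator: v_5(7/3750) = -4. Step 2 — apply |x|_p = p^{-v_p(x)} = 5^{4} = 625.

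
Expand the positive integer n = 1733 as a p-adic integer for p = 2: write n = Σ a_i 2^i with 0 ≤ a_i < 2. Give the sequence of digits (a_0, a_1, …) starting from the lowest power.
(a_0, a_1, …) = (1, 0, 1, 0, 0, 0, 1, 1, 0, 1, 1)

Repeated division by 2 gives the digits low-to-high: 1733 = 1 + 1·2^2 + 1·2^6 + 1·2^7 + 1·2^9 + 1·2^10. Digit sequence: (1, 0, 1, 0, 0, 0, 1, 1, 0, 1, 1).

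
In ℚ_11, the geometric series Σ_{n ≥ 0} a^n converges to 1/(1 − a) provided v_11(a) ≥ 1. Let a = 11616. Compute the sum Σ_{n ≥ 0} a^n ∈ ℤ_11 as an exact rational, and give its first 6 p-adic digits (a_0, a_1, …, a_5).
Σ a^n = 1/(1 − a) = -1/11615;  first 6 digits = (1, 0, 8, 8, 9, 1)

v_11(a) = 2 ≥ 1, so the series converges in ℤ_11 to 1/(1 − a) = 1/(1 − 11616) = -1/11615. Expand this rational in ℤ_11: compute digits iteratively via d_i = x_i mod 11, x_{i+1} = (x_i − d_i)/11. The first 6 digits are (1, 0, 8, 8, 9, 1).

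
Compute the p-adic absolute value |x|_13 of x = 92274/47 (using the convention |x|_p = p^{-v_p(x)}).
|92274/47|_13 = 1/2197

Step 1 — compute v_13(x) by factoring powers of 13 out of the numerator and denominator: v_13(92274/47) = 3. Step 2 — apply |x|_p = p^{-v_p(x)} = 13^{-3} = 1/2197.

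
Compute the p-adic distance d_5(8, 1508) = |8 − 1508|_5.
d_5(8, 1508) = 1/125

Step 1 — x − y = 8 − 1508 = -1500. Step 2 — v_5(-1500) = 3 (factor: -1500 = −(5^3 · 12); the sign does not affect v_p). Step 3 — |x − y|_5 = 5^{-3} = 1/125.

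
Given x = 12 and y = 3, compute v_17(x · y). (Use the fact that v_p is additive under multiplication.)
v_17(36) = 0

v_p(x) = 0 (factor: 12 = 17^0 · 12); v_p(y) = 0 (factor: 3 = 17^0 · 3). Additivity: v_p(xy) = v_p(x) + v_p(y) = 0 + 0 = 0. (Direct check: xy = 36 = 17^0 · (36).)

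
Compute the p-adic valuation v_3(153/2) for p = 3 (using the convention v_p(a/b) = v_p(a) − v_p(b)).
v_3(153/2) = 2

Factor powers of 3 from the numerator and denominator of the reduced fraction: 153 = 3^2 · 17 and 2 = 3^0 · 2. Apply v_p(a/b) = v_p(a) − v_p(b): v_3(153/2) = 2 − 0 = 2.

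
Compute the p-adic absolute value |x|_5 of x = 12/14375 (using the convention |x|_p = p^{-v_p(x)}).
|12/14375|_5 = 625

Step 1 — compute v_5(x) by factoring powers of 5 out of the numerator and denominator: v_5(12/14375) = -4. Step 2 — apply |x|_p = p^{-v_p(x)} = 5^{4} = 625.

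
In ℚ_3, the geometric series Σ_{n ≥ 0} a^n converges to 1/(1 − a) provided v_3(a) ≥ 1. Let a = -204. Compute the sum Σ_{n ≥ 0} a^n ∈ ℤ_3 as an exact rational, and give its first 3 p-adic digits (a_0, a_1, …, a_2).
Σ a^n = 1/(1 − a) = 1/205;  first 3 digits = (1, 1, 2)

v_3(a) = 1 ≥ 1, so the series converges in ℤ_3 to 1/(1 − a) = 1/(1 − (-204)) = 1/205. Expand this rational in ℤ_3: compute digits iteratively via d_i = x_i mod 3, x_{i+1} = (x_i − d_i)/3. The first 3 digits are (1, 1, 2).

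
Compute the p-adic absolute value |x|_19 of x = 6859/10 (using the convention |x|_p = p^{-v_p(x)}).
|6859/10|_19 = 1/6859

Step 1 — compute v_19(x) by factoring powers of 19 out of the numerator and denominator: v_19(6859/10) = 3. Step 2 — apply |x|_p = p^{-v_p(x)} = 19^{-3} = 1/6859.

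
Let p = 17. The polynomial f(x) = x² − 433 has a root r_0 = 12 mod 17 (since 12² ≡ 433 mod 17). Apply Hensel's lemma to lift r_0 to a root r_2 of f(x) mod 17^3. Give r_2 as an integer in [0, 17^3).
r_2 = 1457 (mod 4913)

Hensel's recurrence: r_{i+1} = r_i − f(r_i)·(f′(r_i))^{-1} mod 17^{i+2}, with f′(x) = 2x. Iterate:
  r_0 = 12 (mod 17)
  r_1 = 12 (mod 289)
  r_2 = 1457 (mod 4913)
Final: r_2 = 1457, and one checks f(r_2) ≡ 0 mod 17^3.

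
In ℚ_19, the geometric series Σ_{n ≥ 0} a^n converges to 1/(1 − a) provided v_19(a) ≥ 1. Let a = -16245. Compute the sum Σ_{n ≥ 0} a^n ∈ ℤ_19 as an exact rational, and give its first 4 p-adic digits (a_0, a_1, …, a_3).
Σ a^n = 1/(1 − a) = 1/16246;  first 4 digits = (1, 0, 12, 16)

v_19(a) = 2 ≥ 1, so the series converges in ℤ_19 to 1/(1 − a) = 1/(1 − (-16245)) = 1/16246. Expand this rational in ℤ_19: compute digits iteratively via d_i = x_i mod 19, x_{i+1} = (x_i − d_i)/19. The first 4 digits are (1, 0, 12, 16).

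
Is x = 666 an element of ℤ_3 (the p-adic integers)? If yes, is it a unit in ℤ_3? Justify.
x ∈ ℤ_3 but not a unit; v_3(x) = 2 > 0

ℤ_3 = {x ∈ ℚ_3 : v_3(x) ≥ 0} and ℤ_3^× = {x ∈ ℤ_3 : v_3(x) = 0}. Here v_3(666) = v_3(num) − v_3(den) = 2; compare against these criteria.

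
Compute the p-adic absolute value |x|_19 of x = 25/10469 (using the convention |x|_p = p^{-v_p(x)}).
|25/10469|_19 = 361

Step 1 — compute v_19(x) by factoring powers of 19 out of the numerator and denominator: v_19(25/10469) = -2. Step 2 — apply |x|_p = p^{-v_p(x)} = 19^{2} = 361.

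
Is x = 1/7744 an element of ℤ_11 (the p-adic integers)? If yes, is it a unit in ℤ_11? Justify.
x ∉ ℤ_11 (v_11(x) = -2 < 0)

ℤ_11 = {x ∈ ℚ_11 : v_11(x) ≥ 0} and ℤ_11^× = {x ∈ ℤ_11 : v_11(x) = 0}. Here v_11(1/7744) = v_11(num) − v_11(den) = -2; compare against these criteria.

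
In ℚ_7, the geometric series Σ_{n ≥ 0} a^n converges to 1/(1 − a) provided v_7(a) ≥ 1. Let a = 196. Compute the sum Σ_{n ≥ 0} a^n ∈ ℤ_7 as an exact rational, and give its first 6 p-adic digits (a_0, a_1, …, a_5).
Σ a^n = 1/(1 − a) = -1/195;  first 6 digits = (1, 0, 4, 0, 2, 2)

v_7(a) = 2 ≥ 1, so the series converges in ℤ_7 to 1/(1 − a) = 1/(1 − 196) = -1/195. Expand this rational in ℤ_7: compute digits iteratively via d_i = x_i mod 7, x_{i+1} = (x_i − d_i)/7. The first 6 digits are (1, 0, 4, 0, 2, 2).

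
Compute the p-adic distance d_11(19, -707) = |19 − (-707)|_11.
d_11(19, -707) = 1/121

Step 1 — x − y = 19 − (-707) = 726. Step 2 — v_11(726) = 2 (factor: 726 = (11^2 · 6); the sign does not affect v_p). Step 3 — |x − y|_11 = 11^{-2} = 1/121.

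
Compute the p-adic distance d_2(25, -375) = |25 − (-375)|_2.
d_2(25, -375) = 1/16

Step 1 — x − y = 25 − (-375) = 400. Step 2 — v_2(400) = 4 (factor: 400 = (2^4 · 25); the sign does not affect v_p). Step 3 — |x − y|_2 = 2^{-4} = 1/16.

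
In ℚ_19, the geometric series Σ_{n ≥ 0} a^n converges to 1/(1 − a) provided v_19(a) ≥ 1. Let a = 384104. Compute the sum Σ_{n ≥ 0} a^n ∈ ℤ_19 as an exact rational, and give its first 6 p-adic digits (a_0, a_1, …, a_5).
Σ a^n = 1/(1 − a) = -1/384103;  first 6 digits = (1, 0, 0, 18, 2, 0)

v_19(a) = 3 ≥ 1, so the series converges in ℤ_19 to 1/(1 − a) = 1/(1 − 384104) = -1/384103. Expand this rational in ℤ_19: compute digits iteratively via d_i = x_i mod 19, x_{i+1} = (x_i − d_i)/19. The first 6 digits are (1, 0, 0, 18, 2, 0).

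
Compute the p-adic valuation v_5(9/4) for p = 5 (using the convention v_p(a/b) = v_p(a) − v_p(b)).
v_5(9/4) = 0

Factor powers of 5 from the numerator and denominator of the reduced fraction: 9 = 5^0 · 9 and 4 = 5^0 · 4. Apply v_p(a/b) = v_p(a) − v_p(b): v_5(9/4) = 0 − 0 = 0.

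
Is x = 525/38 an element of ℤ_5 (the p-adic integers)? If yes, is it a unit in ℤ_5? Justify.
x ∈ ℤ_5 but not a unit; v_5(x) = 2 > 0

ℤ_5 = {x ∈ ℚ_5 : v_5(x) ≥ 0} and ℤ_5^× = {x ∈ ℤ_5 : v_5(x) = 0}. Here v_5(525/38) = v_5(num) − v_5(den) = 2; compare against these criteria.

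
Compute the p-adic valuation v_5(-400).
v_5(-400) = 2

v_5(n) is the largest exponent k such that 5^k divides n. Factor out: -400 = -5^2 · 16. (Sign doesn't affect v_p.) So v_5(-400) = 2.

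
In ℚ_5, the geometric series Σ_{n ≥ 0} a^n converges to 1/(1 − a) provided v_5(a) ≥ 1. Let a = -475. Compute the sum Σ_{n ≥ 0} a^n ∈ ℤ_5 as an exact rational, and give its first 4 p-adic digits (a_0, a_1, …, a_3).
Σ a^n = 1/(1 − a) = 1/476;  first 4 digits = (1, 0, 1, 1)

v_5(a) = 2 ≥ 1, so the series converges in ℤ_5 to 1/(1 − a) = 1/(1 − (-475)) = 1/476. Expand this rational in ℤ_5: compute digits iteratively via d_i = x_i mod 5, x_{i+1} = (x_i − d_i)/5. The first 4 digits are (1, 0, 1, 1).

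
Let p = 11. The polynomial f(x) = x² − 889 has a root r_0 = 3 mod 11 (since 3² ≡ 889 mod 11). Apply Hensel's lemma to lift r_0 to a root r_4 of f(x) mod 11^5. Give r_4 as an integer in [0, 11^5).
r_4 = 13621 (mod 161051)

Hensel's recurrence: r_{i+1} = r_i − f(r_i)·(f′(r_i))^{-1} mod 11^{i+2}, with f′(x) = 2x. Iterate:
  r_0 = 3 (mod 11)
  r_1 = 69 (mod 121)
  r_2 = 311 (mod 1331)
  r_3 = 13621 (mod 14641)
  r_4 = 13621 (mod 161051)
Final: r_4 = 13621, and one checks f(r_4) ≡ 0 mod 11^5.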